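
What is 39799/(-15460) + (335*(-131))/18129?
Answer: -1399978171/280274340 ≈ -4.9950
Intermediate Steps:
39799/(-15460) + (335*(-131))/18129 = 39799*(-1/15460) - 43885*1/18129 = -39799/15460 - 43885/18129 = -1399978171/280274340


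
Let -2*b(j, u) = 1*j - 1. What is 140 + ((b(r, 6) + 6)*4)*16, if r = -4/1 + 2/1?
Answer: 620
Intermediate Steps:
r = -2 (r = -4*1 + 2*1 = -4 + 2 = -2)
b(j, u) = ½ - j/2 (b(j, u) = -(1*j - 1)/2 = -(j - 1)/2 = -(-1 + j)/2 = ½ - j/2)
140 + ((b(r, 6) + 6)*4)*16 = 140 + (((½ - ½*(-2)) + 6)*4)*16 = 140 + (((½ + 1) + 6)*4)*16 = 140 + ((3/2 + 6)*4)*16 = 140 + ((15/2)*4)*16 = 140 + 30*16 = 140 + 480 = 620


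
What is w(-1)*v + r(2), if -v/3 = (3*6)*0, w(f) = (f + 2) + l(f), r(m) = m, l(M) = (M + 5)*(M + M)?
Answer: 2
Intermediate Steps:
l(M) = 2*M*(5 + M) (l(M) = (5 + M)*(2*M) = 2*M*(5 + M))
w(f) = 2 + f + 2*f*(5 + f) (w(f) = (f + 2) + 2*f*(5 + f) = (2 + f) + 2*f*(5 + f) = 2 + f + 2*f*(5 + f))
v = 0 (v = -3*3*6*0 = -54*0 = -3*0 = 0)
w(-1)*v + r(2) = (2 - 1 + 2*(-1)*(5 - 1))*0 + 2 = (2 - 1 + 2*(-1)*4)*0 + 2 = (2 - 1 - 8)*0 + 2 = -7*0 + 2 = 0 + 2 = 2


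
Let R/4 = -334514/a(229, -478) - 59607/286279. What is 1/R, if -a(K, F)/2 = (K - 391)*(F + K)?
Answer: 5773961151/90955479074 ≈ 0.063481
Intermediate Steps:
a(K, F) = -2*(-391 + K)*(F + K) (a(K, F) = -2*(K - 391)*(F + K) = -2*(-391 + K)*(F + K))
R = 90955479074/5773961151 (R = 4*(-334514/(-2*229**2 + 782*(-478) + 782*229 - 2*(-478)*229) - 59607/286279) = 4*(-334514/(-2*52441 - 373796 + 179078 + 218924) - 59607*1/286279) = 4*(-334514/(-104882 - 373796 + 179078 + 218924) - 59607/286279) = 4*(-334514/(-80676) - 59607/286279) = 4*(-334514*(-1/80676) - 59607/286279) = 4*(167257/40338 - 59607/286279) = 4*(45477739537/11547922302) = 90955479074/5773961151 ≈ 15.753)
1/R = 1/(90955479074/5773961151) = 5773961151/90955479074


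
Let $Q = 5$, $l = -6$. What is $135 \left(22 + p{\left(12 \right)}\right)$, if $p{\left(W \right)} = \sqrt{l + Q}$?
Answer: $2970 + 135 i \approx 2970.0 + 135.0 i$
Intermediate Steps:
$p{\left(W \right)} = i$ ($p{\left(W \right)} = \sqrt{-6 + 5} = \sqrt{-1} = i$)
$135 \left(22 + p{\left(12 \right)}\right) = 135 \left(22 + i\right) = 2970 + 135 i$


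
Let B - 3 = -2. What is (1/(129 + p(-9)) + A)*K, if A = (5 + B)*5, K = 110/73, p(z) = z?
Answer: 39611/876 ≈ 45.218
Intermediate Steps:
B = 1 (B = 3 - 2 = 1)
K = 110/73 (K = 110*(1/73) = 110/73 ≈ 1.5068)
A = 30 (A = (5 + 1)*5 = 6*5 = 30)
(1/(129 + p(-9)) + A)*K = (1/(129 - 9) + 30)*(110/73) = (1/120 + 30)*(110/73) = (3601/120)*(110/73) = 39611/876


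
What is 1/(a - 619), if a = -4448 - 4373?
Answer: -1/9440 ≈ -0.00010593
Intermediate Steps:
a = -8821
1/(a - 619) = 1/(-8821 - 619) = 1/(-9440) = -1/9440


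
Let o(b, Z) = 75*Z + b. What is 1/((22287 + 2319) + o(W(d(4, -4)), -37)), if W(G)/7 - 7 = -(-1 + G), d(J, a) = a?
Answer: 1/21915 ≈ 4.5631e-5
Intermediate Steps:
W(G) = 56 - 7*G (W(G) = 49 + 7*(-(-1 + G)) = 49 + 7*(1 - G) = 49 + (7 - 7*G) = 56 - 7*G)
o(b, Z) = b + 75*Z
1/((22287 + 2319) + o(W(d(4, -4)), -37)) = 1/((22287 + 2319) + ((56 - 7*(-4)) + 75*(-37))) = 1/(24606 + ((56 + 28) - 2775)) = 1/(24606 + (84 - 2775)) = 1/(24606 - 2691) = 1/21915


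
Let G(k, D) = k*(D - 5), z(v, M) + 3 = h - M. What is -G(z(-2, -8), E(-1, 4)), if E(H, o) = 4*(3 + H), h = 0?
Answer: -15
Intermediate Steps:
z(v, M) = -3 - M (z(v, M) = -3 + (0 - M) = -3 - M)
E(H, o) = 12 + 4*H
G(k, D) = k*(-5 + D)
-G(z(-2, -8), E(-1, 4)) = -(-3 - 1*(-8))*(-5 + (12 + 4*(-1))) = -(-3 + 8)*(-5 + (12 - 4)) = -5*(-5 + 8) = -5*3 = -1*15 = -15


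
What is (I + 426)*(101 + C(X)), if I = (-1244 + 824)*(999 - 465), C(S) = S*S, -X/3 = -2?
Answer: -30667998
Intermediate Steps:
X = 6 (X = -3*(-2) = 6)
C(S) = S²
I = -224280 (I = -420*534 = -224280)
(I + 426)*(101 + C(X)) = (-224280 + 426)*(101 + 6²) = -223854*(101 + 36) = -223854*137 = -30667998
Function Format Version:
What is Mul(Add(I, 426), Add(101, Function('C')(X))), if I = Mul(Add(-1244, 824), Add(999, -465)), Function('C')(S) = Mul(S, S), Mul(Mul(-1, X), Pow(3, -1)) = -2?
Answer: -30667998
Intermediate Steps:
X = 6 (X = Mul(-3, -2) = 6)
Function('C')(S) = Pow(S, 2)
I = -224280 (I = Mul(-420, 534) = -224280)
Mul(Add(I, 426), Add(101, Function('C')(X))) = Mul(Add(-224280, 426), Add(101, Pow(6, 2))) = Mul(-223854, Add(101, 36)) = Mul(-223854, 137) = -30667998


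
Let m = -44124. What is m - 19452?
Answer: -63576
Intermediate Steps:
m - 19452 = -44124 - 19452 = -63576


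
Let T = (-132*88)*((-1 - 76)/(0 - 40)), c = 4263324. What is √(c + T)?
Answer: 4*√6626505/5 ≈ 2059.4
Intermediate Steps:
T = -111804/5 (T = -(-894432)/(-40) = -(-894432)*(-1)/40 = -11616*77/40 = -111804/5 ≈ -22361.)
√(c + T) = √(4263324 - 111804/5) = √(21204816/5) = 4*√6626505/5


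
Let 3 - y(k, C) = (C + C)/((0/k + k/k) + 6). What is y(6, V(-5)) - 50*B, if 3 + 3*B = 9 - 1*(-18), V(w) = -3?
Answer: -2773/7 ≈ -396.14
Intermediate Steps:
y(k, C) = 3 - 2*C/7 (y(k, C) = 3 - (C + C)/((0/k + k/k) + 6) = 3 - 2*C/((0 + 1) + 6) = 3 - 2*C/(1 + 6) = 3 - 2*C/7)
B = 8 (B = -1 + (9 - 1*(-18))/3 = -1 + (9 + 18)/3 = -1 + (1/3)*27 = -1 + 9 = 8)
y(6, V(-5)) - 50*B = (3 - 2/7*(-3)) - 50*8 = (3 + 6/7) - 400 = 27/7 - 400 = -2773/7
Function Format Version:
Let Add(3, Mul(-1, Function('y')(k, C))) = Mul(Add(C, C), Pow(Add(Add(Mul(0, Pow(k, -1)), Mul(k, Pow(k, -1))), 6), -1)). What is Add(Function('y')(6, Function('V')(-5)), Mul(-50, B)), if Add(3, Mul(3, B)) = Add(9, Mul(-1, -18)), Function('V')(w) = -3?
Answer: Rational(-2773, 7) ≈ -396.14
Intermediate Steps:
Function('y')(k, C) = Add(3, Mul(Rational(-2, 7), C)) (Function('y')(k, C) = Add(3, Mul(-1, Mul(Add(C, C), Pow(Add(Add(Mul(0, Pow(k, -1)), Mul(k, Pow(k, -1))), 6), -1)))) = Add(3, Mul(-1, Mul(Mul(2, C), Pow(Add(Add(0, 1), 6), -1)))) = Add(3, Mul(-1, Mul(Mul(2, C), Pow(Add(1, 6), -1)))) = Add(3, Mul(-1, Mul(Mul(2, C), Pow(7, -1)))) = Add(3, Mul(-1, Mul(Mul(2, C), Rational(1, 7)))) = Add(3, Mul(-1, Mul(Rational(2, 7), C))) = Add(3, Mul(Rational(-2, 7), C)))
B = 8 (B = Add(-1, Mul(Rational(1, 3), Add(9, Mul(-1, -18)))) = Add(-1, Mul(Rational(1, 3), Add(9, 18))) = Add(-1, Mul(Rational(1, 3), 27)) = Add(-1, 9) = 8)
Add(Function('y')(6, Function('V')(-5)), Mul(-50, B)) = Add(Add(3, Mul(Rational(-2, 7), -3)), Mul(-50, 8)) = Add(Add(3, Rational(6, 7)), -400) = Add(Rational(27, 7), -400) = Rational(-2773, 7)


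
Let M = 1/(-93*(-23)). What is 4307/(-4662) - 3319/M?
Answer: -33097132049/4662 ≈ -7.0993e+6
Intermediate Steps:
M = 1/2139 ≈ 0.00046751
4307/(-4662) - 3319/M = 4307/(-4662) - 3319/1/2139 = 4307*(-1/4662) - 3319*2139 = -4307/4662 - 7099341 = -33097132049/4662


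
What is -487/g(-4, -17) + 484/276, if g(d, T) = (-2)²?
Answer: -33119/276 ≈ -120.00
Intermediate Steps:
g(d, T) = 4
-487/g(-4, -17) + 484/276 = -487/4 + 484/276 = -487*¼ + 484*(1/276) = -487/4 + 121/69 = -33119/276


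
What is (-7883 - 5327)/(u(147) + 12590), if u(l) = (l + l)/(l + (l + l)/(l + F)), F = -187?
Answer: -25099/23925 ≈ -1.0491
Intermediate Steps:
u(l) = 2*l/(l + 2*l/(-187 + l)) (u(l) = (l + l)/(l + (l + l)/(l - 187)) = (2*l)/(l + (2*l)/(-187 + l)) = (2*l)/(l + 2*l/(-187 + l)) = 2*l/(l + 2*l/(-187 + l)))
(-7883 - 5327)/(u(147) + 12590) = (-7883 - 5327)/(2*(-187 + 147)/(-185 + 147) + 12590) = -13210/(2*(-40)/(-38) + 12590) = -13210/(2*(-1/38)*(-40) + 12590) = -13210/(40/19 + 12590) = -13210/239250/19 = -13210*19/239250 = -25099/23925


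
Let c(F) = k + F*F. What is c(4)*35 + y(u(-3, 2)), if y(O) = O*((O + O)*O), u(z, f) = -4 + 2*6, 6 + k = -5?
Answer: 1199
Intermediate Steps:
k = -11 (k = -6 - 5 = -11)
u(z, f) = 8 (u(z, f) = -4 + 12 = 8)
c(F) = -11 + F² (c(F) = -11 + F*F = -11 + F²)
y(O) = 2*O³ (y(O) = O*((2*O)*O) = O*(2*O²) = 2*O³)
c(4)*35 + y(u(-3, 2)) = (-11 + 4²)*35 + 2*8³ = (-11 + 16)*35 + 2*512 = 5*35 + 1024 = 175 + 1024 = 1199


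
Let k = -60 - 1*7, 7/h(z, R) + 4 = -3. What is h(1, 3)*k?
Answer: 67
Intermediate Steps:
h(z, R) = -1 (h(z, R) = 7/(-4 - 3) = 7/(-7) = 7*(-1/7) = -1)
k = -67 (k = -60 - 7 = -67)
h(1, 3)*k = -1*(-67) = 67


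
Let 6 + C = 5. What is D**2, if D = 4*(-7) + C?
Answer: 841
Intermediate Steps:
C = -1 (C = -6 + 5 = -1)
D = -29 (D = 4*(-7) - 1 = -28 - 1 = -29)
D**2 = (-29)**2 = 841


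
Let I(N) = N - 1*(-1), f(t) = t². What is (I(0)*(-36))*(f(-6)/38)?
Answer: -648/19 ≈ -34.105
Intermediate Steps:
I(N) = 1 + N (I(N) = N + 1 = 1 + N)
(I(0)*(-36))*(f(-6)/38) = ((1 + 0)*(-36))*((-6)²/38) = (1*(-36))*(36*(1/38)) = -36*18/19 = -648/19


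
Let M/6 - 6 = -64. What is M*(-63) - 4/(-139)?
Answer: 3047440/139 ≈ 21924.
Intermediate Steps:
M = -348 (M = 36 + 6*(-64) = 36 - 384 = -348)
M*(-63) - 4/(-139) = -348*(-63) - 4/(-139) = 21924 - 4*(-1/139) = 21924 + 4/139 = 3047440/139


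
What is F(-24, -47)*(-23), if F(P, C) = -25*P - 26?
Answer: -13202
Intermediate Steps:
F(P, C) = -26 - 25*P
F(-24, -47)*(-23) = (-26 - 25*(-24))*(-23) = (-26 + 600)*(-23) = 574*(-23) = -13202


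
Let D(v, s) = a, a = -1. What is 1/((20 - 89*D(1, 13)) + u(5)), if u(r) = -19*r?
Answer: 1/14 ≈ 0.071429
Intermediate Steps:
D(v, s) = -1
1/((20 - 89*D(1, 13)) + u(5)) = 1/((20 - 89*(-1)) - 19*5) = 1/((20 + 89) - 95) = 1/(109 - 95) = 1/14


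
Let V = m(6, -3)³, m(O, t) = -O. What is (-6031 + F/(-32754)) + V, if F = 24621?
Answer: -68212953/10918 ≈ -6247.8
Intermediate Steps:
V = -216 (V = (-1*6)³ = (-6)³ = -216)
(-6031 + F/(-32754)) + V = (-6031 + 24621/(-32754)) - 216 = (-6031 + 24621*(-1/32754)) - 216 = (-6031 - 8207/10918) - 216 = -65854665/10918 - 216 = -68212953/10918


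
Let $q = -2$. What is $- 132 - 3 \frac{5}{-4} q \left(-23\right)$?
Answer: $-22770$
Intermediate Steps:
$- 132 - 3 \frac{5}{-4} q \left(-23\right) = - 132 - 3 \frac{5}{-4} \left(-2\right) \left(-23\right) = - 132 - 3 \cdot 5 \left(- \frac{1}{4}\right) \left(-2\right) \left(-23\right) = - 132 \left(-3\right) \left(- \frac{5}{4}\right) \left(-2\right) \left(-23\right) = - 132 \cdot \frac{15}{4} \left(-2\right) \left(-23\right) = \left(-132\right) \left(- \frac{15}{2}\right) \left(-23\right) = 990 \left(-23\right) = -22770$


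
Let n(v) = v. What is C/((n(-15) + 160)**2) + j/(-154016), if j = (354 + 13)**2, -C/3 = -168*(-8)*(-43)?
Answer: 23870841791/3238186400 ≈ 7.3717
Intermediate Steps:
C = 173376 (C = -3*(-168*(-8))*(-43) = -3*(-28*(-48))*(-43) = -4032*(-43) = -3*(-57792) = 173376)
j = 134689 (j = 367**2 = 134689)
C/((n(-15) + 160)**2) + j/(-154016) = 173376/((-15 + 160)**2) + 134689/(-154016) = 173376/(145**2) + 134689*(-1/154016) = 173376/21025 - 134689/154016 = 23870841791/3238186400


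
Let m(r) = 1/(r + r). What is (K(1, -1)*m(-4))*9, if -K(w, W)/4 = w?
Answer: 9/2 ≈ 4.5000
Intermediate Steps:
m(r) = 1/(2*r)
K(w, W) = -4*w
(K(1, -1)*m(-4))*9 = ((-4*1)*((1/2)/(-4)))*9 = -2*(-1)/4*9 = -4*(-1/8)*9 = (1/2)*9 = 9/2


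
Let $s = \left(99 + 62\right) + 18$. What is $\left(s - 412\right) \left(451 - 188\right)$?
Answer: $-61279$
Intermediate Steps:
$s = 179$ ($s = 161 + 18 = 179$)
$\left(s - 412\right) \left(451 - 188\right) = \left(179 - 412\right) \left(451 - 188\right) = \left(-233\right) 263 = -61279$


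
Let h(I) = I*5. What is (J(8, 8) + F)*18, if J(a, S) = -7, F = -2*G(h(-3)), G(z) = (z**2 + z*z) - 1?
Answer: -16290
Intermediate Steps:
h(I) = 5*I
G(z) = -1 + 2*z**2 (G(z) = (z**2 + z**2) - 1 = 2*z**2 - 1 = -1 + 2*z**2)
F = -898 (F = -2*(-1 + 2*(5*(-3))**2) = -2*(-1 + 2*(-15)**2) = -2*(-1 + 2*225) = -2*(-1 + 450) = -2*449 = -898)
(J(8, 8) + F)*18 = (-7 - 898)*18 = -905*18 = -16290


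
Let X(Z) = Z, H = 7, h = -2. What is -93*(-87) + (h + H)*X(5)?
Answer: 8116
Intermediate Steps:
-93*(-87) + (h + H)*X(5) = -93*(-87) + (-2 + 7)*5 = 8091 + 5*5 = 8091 + 25 = 8116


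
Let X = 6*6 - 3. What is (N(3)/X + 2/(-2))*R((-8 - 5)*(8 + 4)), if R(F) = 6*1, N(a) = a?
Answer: -60/11 ≈ -5.4545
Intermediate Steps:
X = 33 (X = 36 - 3 = 33)
R(F) = 6
(N(3)/X + 2/(-2))*R((-8 - 5)*(8 + 4)) = (3/33 + 2/(-2))*6 = (3*(1/33) + 2*(-½))*6 = (1/11 - 1)*6 = -10/11*6 = -60/11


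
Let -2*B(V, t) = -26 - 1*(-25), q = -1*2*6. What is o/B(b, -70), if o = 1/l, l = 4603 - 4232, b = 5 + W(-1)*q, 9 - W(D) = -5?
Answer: 2/371 ≈ 0.0053908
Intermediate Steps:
W(D) = 14 (W(D) = 9 - 1*(-5) = 9 + 5 = 14)
q = -12 (q = -2*6 = -12)
b = -163 (b = 5 + 14*(-12) = 5 - 168 = -163)
B(V, t) = ½ (B(V, t) = -(-26 - 1*(-25))/2 = -(-26 + 25)/2 = -½*(-1) = ½)
l = 371
o = 1/371 ≈ 0.0026954
o/B(b, -70) = 1/(371*(½)) = (1/371)*2 = 2/371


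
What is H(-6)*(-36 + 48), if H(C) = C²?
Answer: 432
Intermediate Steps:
H(-6)*(-36 + 48) = (-6)²*(-36 + 48) = 36*12 = 432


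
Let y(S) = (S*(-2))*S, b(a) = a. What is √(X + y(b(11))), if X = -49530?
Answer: 2*I*√12443 ≈ 223.1*I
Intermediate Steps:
y(S) = -2*S² (y(S) = (-2*S)*S = -2*S²)
√(X + y(b(11))) = √(-49530 - 2*11²) = √(-49530 - 2*121) = √(-49530 - 242) = √(-49772) = 2*I*√12443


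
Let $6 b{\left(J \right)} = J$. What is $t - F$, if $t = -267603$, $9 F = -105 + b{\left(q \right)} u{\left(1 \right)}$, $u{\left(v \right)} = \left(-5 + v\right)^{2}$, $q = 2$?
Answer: $- \frac{7224982}{27} \approx -2.6759 \cdot 10^{5}$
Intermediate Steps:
$b{\left(J \right)} = \frac{J}{6}$
$F = - \frac{299}{27}$ ($F = \frac{-105 + \frac{1}{6} \cdot 2 \left(-5 + 1\right)^{2}}{9} = \frac{-105 + \frac{\left(-4\right)^{2}}{3}}{9} = \frac{-105 + \frac{1}{3} \cdot 16}{9} = \frac{-105 + \frac{16}{3}}{9} = \frac{1}{9} \left(- \frac{299}{3}\right) = - \frac{299}{27} \approx -11.074$)
$t - F = -267603 - - \frac{299}{27} = -267603 + \frac{299}{27} = - \frac{7224982}{27}$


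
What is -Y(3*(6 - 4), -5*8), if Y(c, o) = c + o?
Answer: 34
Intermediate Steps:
-Y(3*(6 - 4), -5*8) = -(3*(6 - 4) - 5*8) = -(3*2 - 40) = -(6 - 40) = -1*(-34) = 34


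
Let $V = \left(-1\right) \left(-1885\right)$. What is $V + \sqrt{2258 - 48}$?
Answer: $1885 + \sqrt{2210} \approx 1932.0$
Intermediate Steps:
$V = 1885$
$V + \sqrt{2258 - 48} = 1885 + \sqrt{2258 - 48} = 1885 + \sqrt{2210}$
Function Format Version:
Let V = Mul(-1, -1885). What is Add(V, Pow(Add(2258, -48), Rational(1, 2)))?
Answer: Add(1885, Pow(2210, Rational(1, 2))) ≈ 1932.0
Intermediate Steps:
V = 1885
Add(V, Pow(Add(2258, -48), Rational(1, 2))) = Add(1885, Pow(Add(2258, -48), Rational(1, 2))) = Add(1885, Pow(2210, Rational(1, 2)))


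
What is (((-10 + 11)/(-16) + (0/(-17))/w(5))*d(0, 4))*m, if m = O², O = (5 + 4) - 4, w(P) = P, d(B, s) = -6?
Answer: 75/8 ≈ 9.3750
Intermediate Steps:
O = 5 (O = 9 - 4 = 5)
m = 25 (m = 5² = 25)
(((-10 + 11)/(-16) + (0/(-17))/w(5))*d(0, 4))*m = (((-10 + 11)/(-16) + (0/(-17))/5)*(-6))*25 = ((1*(-1/16) + (0*(-1/17))*(⅕))*(-6))*25 = ((-1/16 + 0*(⅕))*(-6))*25 = ((-1/16 + 0)*(-6))*25 = -1/16*(-6)*25 = (3/8)*25 = 75/8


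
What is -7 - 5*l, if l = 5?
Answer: -32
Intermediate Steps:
-7 - 5*l = -7 - 5*5 = -7 - 25 = -32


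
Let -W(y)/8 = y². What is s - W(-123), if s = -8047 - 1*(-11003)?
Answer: 123988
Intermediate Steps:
W(y) = -8*y²
s = 2956 (s = -8047 + 11003 = 2956)
s - W(-123) = 2956 - (-8)*(-123)² = 2956 - (-8)*15129 = 2956 - 1*(-121032) = 2956 + 121032 = 123988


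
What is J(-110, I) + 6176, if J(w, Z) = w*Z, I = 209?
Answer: -16814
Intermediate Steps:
J(w, Z) = Z*w
J(-110, I) + 6176 = 209*(-110) + 6176 = -22990 + 6176 = -16814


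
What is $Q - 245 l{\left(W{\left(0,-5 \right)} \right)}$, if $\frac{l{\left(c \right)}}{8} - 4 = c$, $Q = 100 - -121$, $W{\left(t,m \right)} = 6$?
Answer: $-19379$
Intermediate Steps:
$Q = 221$ ($Q = 100 + 121 = 221$)
$l{\left(c \right)} = 32 + 8 c$
$Q - 245 l{\left(W{\left(0,-5 \right)} \right)} = 221 - 245 \left(32 + 8 \cdot 6\right) = 221 - 245 \left(32 + 48\right) = 221 - 19600 = -19379$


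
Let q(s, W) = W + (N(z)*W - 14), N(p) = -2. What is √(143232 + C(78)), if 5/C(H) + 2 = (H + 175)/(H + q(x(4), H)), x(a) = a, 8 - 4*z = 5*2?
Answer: √11309722282/281 ≈ 378.46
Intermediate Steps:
z = -½ (z = 2 - 5*2/4 = 2 - ¼*10 = 2 - 5/2 = -½ ≈ -0.50000)
q(s, W) = -14 - W (q(s, W) = W + (-2*W - 14) = W + (-14 - 2*W) = -14 - W)
C(H) = 5/(-29/2 - H/14) (C(H) = 5/(-2 + (H + 175)/(H + (-14 - H))) = 5/(-2 + (175 + H)/(-14)) = 5/(-2 + (175 + H)*(-1/14)) = 5/(-2 + (-25/2 - H/14)) = 5/(-29/2 - H/14))
√(143232 + C(78)) = √(143232 + 70/(-203 - 1*78)) = √(143232 + 70/(-203 - 78)) = √(143232 + 70/(-281)) = √(143232 + 70*(-1/281)) = √(143232 - 70/281) = √(40248122/281) = √11309722282/281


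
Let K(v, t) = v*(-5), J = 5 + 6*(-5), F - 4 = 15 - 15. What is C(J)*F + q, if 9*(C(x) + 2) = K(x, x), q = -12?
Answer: 320/9 ≈ 35.556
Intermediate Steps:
F = 4 (F = 4 + (15 - 15) = 4 + 0 = 4)
J = -25 (J = 5 - 30 = -25)
K(v, t) = -5*v
C(x) = -2 - 5*x/9 (C(x) = -2 + (-5*x)/9 = -2 - 5*x/9)
C(J)*F + q = (-2 - 5/9*(-25))*4 - 12 = (-2 + 125/9)*4 - 12 = (107/9)*4 - 12 = 428/9 - 12 = 320/9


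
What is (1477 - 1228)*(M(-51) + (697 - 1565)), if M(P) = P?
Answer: -228831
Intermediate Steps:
(1477 - 1228)*(M(-51) + (697 - 1565)) = (1477 - 1228)*(-51 + (697 - 1565)) = 249*(-51 - 868) = 249*(-919) = -228831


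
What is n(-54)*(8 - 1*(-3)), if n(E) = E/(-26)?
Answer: 297/13 ≈ 22.846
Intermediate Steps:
n(E) = -E/26 (n(E) = E*(-1/26) = -E/26)
n(-54)*(8 - 1*(-3)) = (-1/26*(-54))*(8 - 1*(-3)) = 27*(8 + 3)/13 = (27/13)*11 = 297/13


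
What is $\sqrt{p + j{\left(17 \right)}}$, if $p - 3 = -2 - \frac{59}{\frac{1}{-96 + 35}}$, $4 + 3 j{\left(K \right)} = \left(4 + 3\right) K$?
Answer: $\frac{\sqrt{32745}}{3} \approx 60.319$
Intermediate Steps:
$j{\left(K \right)} = - \frac{4}{3} + \frac{7 K}{3}$ ($j{\left(K \right)} = - \frac{4}{3} + \frac{\left(4 + 3\right) K}{3} = - \frac{4}{3} + \frac{7 K}{3}$)
$p = 3600$ ($p = 3 - \left(2 + \frac{59}{\frac{1}{-96 + 35}}\right) = 3 - \left(2 + \frac{59}{\frac{1}{-61}}\right) = 3 - \left(2 + \frac{59}{- \frac{1}{61}}\right) = 3 - -3597 = 3 + \left(-2 + 3599\right) = 3 + 3597 = 3600$)
$\sqrt{p + j{\left(17 \right)}} = \sqrt{3600 + \left(- \frac{4}{3} + \frac{7}{3} \cdot 17\right)} = \sqrt{3600 + \left(- \frac{4}{3} + \frac{119}{3}\right)} = \sqrt{3600 + \frac{115}{3}} = \sqrt{\frac{10915}{3}} = \frac{\sqrt{32745}}{3}$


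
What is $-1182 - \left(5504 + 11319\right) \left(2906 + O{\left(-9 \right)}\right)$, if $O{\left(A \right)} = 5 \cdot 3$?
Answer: $-49141165$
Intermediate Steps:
$O{\left(A \right)} = 15$
$-1182 - \left(5504 + 11319\right) \left(2906 + O{\left(-9 \right)}\right) = -1182 - \left(5504 + 11319\right) \left(2906 + 15\right) = -1182 - 16823 \cdot 2921 = -1182 - 49139983 = -49141165$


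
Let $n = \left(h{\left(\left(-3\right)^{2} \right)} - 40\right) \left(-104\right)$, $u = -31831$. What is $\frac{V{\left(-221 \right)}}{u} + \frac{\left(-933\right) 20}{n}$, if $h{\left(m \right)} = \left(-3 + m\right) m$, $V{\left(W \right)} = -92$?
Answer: $\frac{148525103}{11586484} \approx 12.819$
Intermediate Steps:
$h{\left(m \right)} = m \left(-3 + m\right)$
$n = -1456$ ($n = \left(\left(-3\right)^{2} \left(-3 + \left(-3\right)^{2}\right) - 40\right) \left(-104\right) = \left(9 \left(-3 + 9\right) - 40\right) \left(-104\right) = \left(9 \cdot 6 - 40\right) \left(-104\right) = \left(54 - 40\right) \left(-104\right) = 14 \left(-104\right) = -1456$)
$\frac{V{\left(-221 \right)}}{u} + \frac{\left(-933\right) 20}{n} = - \frac{92}{-31831} + \frac{\left(-933\right) 20}{-1456} = \left(-92\right) \left(- \frac{1}{31831}\right) - - \frac{4665}{364} = \frac{92}{31831} + \frac{4665}{364} = \frac{148525103}{11586484}$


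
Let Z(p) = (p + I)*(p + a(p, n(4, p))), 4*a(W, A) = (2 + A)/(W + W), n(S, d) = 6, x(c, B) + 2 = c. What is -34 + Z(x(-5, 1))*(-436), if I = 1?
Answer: -131038/7 ≈ -18720.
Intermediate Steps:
x(c, B) = -2 + c
a(W, A) = (2 + A)/(8*W) (a(W, A) = ((2 + A)/(W + W))/4 = ((2 + A)/((2*W)))/4 = ((2 + A)*(1/(2*W)))/4 = ((2 + A)/(2*W))/4 = (2 + A)/(8*W))
Z(p) = (1 + p)*(p + 1/p) (Z(p) = (p + 1)*(p + (2 + 6)/(8*p)) = (1 + p)*(p + (1/8)*8/p) = (1 + p)*(p + 1/p))
-34 + Z(x(-5, 1))*(-436) = -34 + (1 + (-2 - 5) + 1/(-2 - 5) + (-2 - 5)**2)*(-436) = -34 + (1 - 7 + 1/(-7) + (-7)**2)*(-436) = -34 + (1 - 7 - 1/7 + 49)*(-436) = -34 + (300/7)*(-436) = -34 - 130800/7 = -131038/7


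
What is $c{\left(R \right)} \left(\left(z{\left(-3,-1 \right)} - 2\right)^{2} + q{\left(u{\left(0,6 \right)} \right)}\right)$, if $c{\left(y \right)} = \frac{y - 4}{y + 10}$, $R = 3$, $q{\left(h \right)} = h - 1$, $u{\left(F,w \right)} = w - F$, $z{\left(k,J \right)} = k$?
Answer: $- \frac{30}{13} \approx -2.3077$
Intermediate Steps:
$q{\left(h \right)} = -1 + h$
$c{\left(y \right)} = \frac{-4 + y}{10 + y}$
$c{\left(R \right)} \left(\left(z{\left(-3,-1 \right)} - 2\right)^{2} + q{\left(u{\left(0,6 \right)} \right)}\right) = \frac{-4 + 3}{10 + 3} \left(\left(-3 - 2\right)^{2} + \left(-1 + \left(6 - 0\right)\right)\right) = \frac{1}{13} \left(-1\right) \left(\left(-5\right)^{2} + \left(-1 + \left(6 + 0\right)\right)\right) = \frac{1}{13} \left(-1\right) \left(25 + \left(-1 + 6\right)\right) = - \frac{25 + 5}{13} = \left(- \frac{1}{13}\right) 30 = - \frac{30}{13}$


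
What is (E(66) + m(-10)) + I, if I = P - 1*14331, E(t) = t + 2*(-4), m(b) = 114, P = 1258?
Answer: -12901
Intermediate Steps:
E(t) = -8 + t (E(t) = t - 8 = -8 + t)
I = -13073 (I = 1258 - 1*14331 = 1258 - 14331 = -13073)
(E(66) + m(-10)) + I = ((-8 + 66) + 114) - 13073 = (58 + 114) - 13073 = 172 - 13073 = -12901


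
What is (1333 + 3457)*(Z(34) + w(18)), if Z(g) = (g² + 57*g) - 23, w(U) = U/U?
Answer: 14714880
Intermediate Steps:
w(U) = 1
Z(g) = -23 + g² + 57*g
(1333 + 3457)*(Z(34) + w(18)) = (1333 + 3457)*((-23 + 34² + 57*34) + 1) = 4790*((-23 + 1156 + 1938) + 1) = 4790*(3071 + 1) = 4790*3072 = 14714880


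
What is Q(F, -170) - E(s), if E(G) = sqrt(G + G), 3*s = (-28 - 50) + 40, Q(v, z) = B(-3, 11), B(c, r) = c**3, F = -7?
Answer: -27 - 2*I*sqrt(57)/3 ≈ -27.0 - 5.0332*I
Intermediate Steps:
Q(v, z) = -27 (Q(v, z) = (-3)**3 = -27)
s = -38/3 (s = ((-28 - 50) + 40)/3 = (-78 + 40)/3 = (1/3)*(-38) = -38/3 ≈ -12.667)
E(G) = sqrt(2)*sqrt(G) (E(G) = sqrt(2*G) = sqrt(2)*sqrt(G))
Q(F, -170) - E(s) = -27 - sqrt(2)*sqrt(-38/3) = -27 - sqrt(2)*I*sqrt(114)/3 = -27 - 2*I*sqrt(57)/3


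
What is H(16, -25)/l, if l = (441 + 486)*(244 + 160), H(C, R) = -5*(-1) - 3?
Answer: 1/187254 ≈ 5.3403e-6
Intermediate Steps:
H(C, R) = 2 (H(C, R) = 5 - 3 = 2)
l = 374508 (l = 927*404 = 374508)
H(16, -25)/l = 2/374508 = 2*(1/374508) = 1/187254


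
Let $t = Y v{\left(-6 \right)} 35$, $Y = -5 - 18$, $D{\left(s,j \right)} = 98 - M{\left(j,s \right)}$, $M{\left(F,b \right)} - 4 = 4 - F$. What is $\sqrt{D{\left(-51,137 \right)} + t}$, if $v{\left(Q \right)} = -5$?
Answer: $2 \sqrt{1063} \approx 65.207$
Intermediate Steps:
$M{\left(F,b \right)} = 8 - F$ ($M{\left(F,b \right)} = 4 - \left(-4 + F\right) = 8 - F$)
$D{\left(s,j \right)} = 90 + j$ ($D{\left(s,j \right)} = 98 - \left(8 - j\right) = 98 + \left(-8 + j\right) = 90 + j$)
$Y = -23$
$t = 4025$ ($t = \left(-23\right) \left(-5\right) 35 = 115 \cdot 35 = 4025$)
$\sqrt{D{\left(-51,137 \right)} + t} = \sqrt{\left(90 + 137\right) + 4025} = \sqrt{227 + 4025} = \sqrt{4252} = 2 \sqrt{1063}$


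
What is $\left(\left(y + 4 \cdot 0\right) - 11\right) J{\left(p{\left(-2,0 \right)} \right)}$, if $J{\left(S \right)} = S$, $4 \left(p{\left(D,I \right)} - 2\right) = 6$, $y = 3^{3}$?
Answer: $56$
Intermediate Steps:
$y = 27$
$p{\left(D,I \right)} = \frac{7}{2}$ ($p{\left(D,I \right)} = 2 + \frac{1}{4} \cdot 6 = 2 + \frac{3}{2} = \frac{7}{2}$)
$\left(\left(y + 4 \cdot 0\right) - 11\right) J{\left(p{\left(-2,0 \right)} \right)} = \left(\left(27 + 4 \cdot 0\right) - 11\right) \frac{7}{2} = \left(\left(27 + 0\right) - 11\right) \frac{7}{2} = \left(27 - 11\right) \frac{7}{2} = 16 \cdot \frac{7}{2} = 56$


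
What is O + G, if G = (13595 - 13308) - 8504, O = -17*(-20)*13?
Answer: -3797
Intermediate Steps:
O = 4420 (O = 340*13 = 4420)
G = -8217 (G = 287 - 8504 = -8217)
O + G = 4420 - 8217 = -3797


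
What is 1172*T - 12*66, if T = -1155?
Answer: -1354452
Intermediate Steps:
1172*T - 12*66 = 1172*(-1155) - 12*66 = -1353660 - 792 = -1354452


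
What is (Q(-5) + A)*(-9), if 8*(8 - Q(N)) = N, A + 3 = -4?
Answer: -117/8 ≈ -14.625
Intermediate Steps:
A = -7 (A = -3 - 4 = -7)
Q(N) = 8 - N/8
(Q(-5) + A)*(-9) = ((8 - ⅛*(-5)) - 7)*(-9) = ((8 + 5/8) - 7)*(-9) = (69/8 - 7)*(-9) = (13/8)*(-9) = -117/8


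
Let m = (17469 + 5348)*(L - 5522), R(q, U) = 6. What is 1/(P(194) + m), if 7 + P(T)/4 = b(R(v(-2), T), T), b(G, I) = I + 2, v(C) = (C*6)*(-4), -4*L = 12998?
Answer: -2/400277119 ≈ -4.9965e-9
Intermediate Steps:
L = -6499/2 (L = -¼*12998 = -6499/2 ≈ -3249.5)
v(C) = -24*C (v(C) = (6*C)*(-4) = -24*C)
m = -400278631/2 (m = (17469 + 5348)*(-6499/2 - 5522) = 22817*(-17543/2) = -400278631/2 ≈ -2.0014e+8)
b(G, I) = 2 + I
P(T) = -20 + 4*T (P(T) = -28 + 4*(2 + T) = -28 + (8 + 4*T) = -20 + 4*T)
1/(P(194) + m) = 1/((-20 + 4*194) - 400278631/2) = 1/((-20 + 776) - 400278631/2) = 1/(756 - 400278631/2) = 1/(-400277119/2) = -2/400277119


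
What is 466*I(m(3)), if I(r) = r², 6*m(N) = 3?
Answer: 233/2 ≈ 116.50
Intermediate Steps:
m(N) = ½ (m(N) = (⅙)*3 = ½)
466*I(m(3)) = 466*(½)² = 466*(¼) = 233/2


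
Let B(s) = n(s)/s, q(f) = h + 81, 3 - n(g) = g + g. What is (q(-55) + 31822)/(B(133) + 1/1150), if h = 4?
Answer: -4880175650/302317 ≈ -16143.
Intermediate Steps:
n(g) = 3 - 2*g (n(g) = 3 - (g + g) = 3 - 2*g)
q(f) = 85 (q(f) = 4 + 81 = 85)
B(s) = (3 - 2*s)/s
(q(-55) + 31822)/(B(133) + 1/1150) = (85 + 31822)/((-2 + 3/133) + 1/1150) = 31907/((-2 + 3*(1/133)) + 1/1150) = 31907/((-2 + 3/133) + 1/1150) = 31907/(-263/133 + 1/1150) = 31907/(-302317/152950) = 31907*(-152950/302317) = -4880175650/302317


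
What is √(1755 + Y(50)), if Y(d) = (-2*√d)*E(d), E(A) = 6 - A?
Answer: √(1755 + 440*√2) ≈ 48.757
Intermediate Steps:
Y(d) = -2*√d*(6 - d) (Y(d) = (-2*√d)*(6 - d) = -2*√d*(6 - d))
√(1755 + Y(50)) = √(1755 + 2*√50*(-6 + 50)) = √(1755 + 2*(5*√2)*44) = √(1755 + 440*√2)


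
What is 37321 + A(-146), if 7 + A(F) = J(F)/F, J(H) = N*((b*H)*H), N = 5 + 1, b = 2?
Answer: 35562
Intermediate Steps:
N = 6
J(H) = 12*H² (J(H) = 6*((2*H)*H) = 6*(2*H²) = 12*H²)
A(F) = -7 + 12*F (A(F) = -7 + (12*F²)/F = -7 + 12*F)
37321 + A(-146) = 37321 + (-7 + 12*(-146)) = 37321 + (-7 - 1752) = 37321 - 1759 = 35562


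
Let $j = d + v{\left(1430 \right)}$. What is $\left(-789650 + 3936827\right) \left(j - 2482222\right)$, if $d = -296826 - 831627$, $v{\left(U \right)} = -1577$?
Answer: $-11368396412604$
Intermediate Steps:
$d = -1128453$
$j = -1130030$ ($j = -1128453 - 1577 = -1130030$)
$\left(-789650 + 3936827\right) \left(j - 2482222\right) = \left(-789650 + 3936827\right) \left(-1130030 - 2482222\right) = 3147177 \left(-3612252\right) = -11368396412604$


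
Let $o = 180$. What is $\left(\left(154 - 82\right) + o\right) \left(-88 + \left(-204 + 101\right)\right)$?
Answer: $-48132$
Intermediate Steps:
$\left(\left(154 - 82\right) + o\right) \left(-88 + \left(-204 + 101\right)\right) = \left(\left(154 - 82\right) + 180\right) \left(-88 + \left(-204 + 101\right)\right) = \left(72 + 180\right) \left(-88 - 103\right) = 252 \left(-191\right) = -48132$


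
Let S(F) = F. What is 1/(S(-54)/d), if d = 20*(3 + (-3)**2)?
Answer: -40/9 ≈ -4.4444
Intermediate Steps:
d = 240 (d = 20*(3 + 9) = 20*12 = 240)
1/(S(-54)/d) = 1/(-54/240) = 1/(-54*1/240) = 1/(-9/40) = -40/9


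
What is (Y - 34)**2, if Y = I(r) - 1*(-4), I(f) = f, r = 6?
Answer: 576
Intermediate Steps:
Y = 10 (Y = 6 - 1*(-4) = 6 + 4 = 10)
(Y - 34)**2 = (10 - 34)**2 = (-24)**2 = 576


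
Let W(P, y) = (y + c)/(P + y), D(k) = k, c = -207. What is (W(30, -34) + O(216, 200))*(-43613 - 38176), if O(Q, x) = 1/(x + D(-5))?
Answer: -1281333737/260 ≈ -4.9282e+6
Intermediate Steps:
O(Q, x) = 1/(-5 + x) (O(Q, x) = 1/(x - 5) = 1/(-5 + x))
W(P, y) = (-207 + y)/(P + y) (W(P, y) = (y - 207)/(P + y) = (-207 + y)/(P + y))
(W(30, -34) + O(216, 200))*(-43613 - 38176) = ((-207 - 34)/(30 - 34) + 1/(-5 + 200))*(-43613 - 38176) = (-241/(-4) + 1/195)*(-81789) = (-¼*(-241) + 1/195)*(-81789) = (241/4 + 1/195)*(-81789) = (46999/780)*(-81789) = -1281333737/260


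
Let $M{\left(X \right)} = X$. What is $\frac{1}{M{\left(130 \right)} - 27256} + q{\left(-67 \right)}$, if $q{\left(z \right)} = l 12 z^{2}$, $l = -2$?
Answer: $- \frac{2922446737}{27126} \approx -1.0774 \cdot 10^{5}$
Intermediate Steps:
$q{\left(z \right)} = - 24 z^{2}$ ($q{\left(z \right)} = - 2 \cdot 12 z^{2} = - 24 z^{2}$)
$\frac{1}{M{\left(130 \right)} - 27256} + q{\left(-67 \right)} = \frac{1}{130 - 27256} - 24 \left(-67\right)^{2} = \frac{1}{-27126} - 107736 = - \frac{1}{27126} - 107736 = - \frac{2922446737}{27126}$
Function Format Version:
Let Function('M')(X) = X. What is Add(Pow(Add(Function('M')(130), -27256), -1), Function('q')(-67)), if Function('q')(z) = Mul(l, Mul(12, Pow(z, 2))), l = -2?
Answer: Rational(-2922446737, 27126) ≈ -1.0774e+5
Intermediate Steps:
Function('q')(z) = Mul(-24, Pow(z, 2)) (Function('q')(z) = Mul(-2, Mul(12, Pow(z, 2))) = Mul(-24, Pow(z, 2)))
Add(Pow(Add(Function('M')(130), -27256), -1), Function('q')(-67)) = Add(Pow(Add(130, -27256), -1), Mul(-24, Pow(-67, 2))) = Add(Pow(-27126, -1), Mul(-24, 4489)) = Add(Rational(-1, 27126), -107736) = Rational(-2922446737, 27126)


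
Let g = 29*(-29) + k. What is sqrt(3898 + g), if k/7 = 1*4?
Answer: sqrt(3085) ≈ 55.543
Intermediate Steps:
k = 28 (k = 7*(1*4) = 7*4 = 28)
g = -813 (g = 29*(-29) + 28 = -841 + 28 = -813)
sqrt(3898 + g) = sqrt(3898 - 813) = sqrt(3085)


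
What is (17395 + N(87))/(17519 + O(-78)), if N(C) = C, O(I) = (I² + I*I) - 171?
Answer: 8741/14758 ≈ 0.59229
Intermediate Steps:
O(I) = -171 + 2*I² (O(I) = (I² + I²) - 171 = 2*I² - 171 = -171 + 2*I²)
(17395 + N(87))/(17519 + O(-78)) = (17395 + 87)/(17519 + (-171 + 2*(-78)²)) = 17482/(17519 + (-171 + 2*6084)) = 17482/(17519 + (-171 + 12168)) = 17482/(17519 + 11997) = 17482/29516 = 17482*(1/29516) = 8741/14758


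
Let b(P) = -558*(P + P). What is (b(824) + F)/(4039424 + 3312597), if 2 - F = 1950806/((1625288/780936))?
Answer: -377255028004/1493643938381 ≈ -0.25257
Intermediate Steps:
F = -190431422980/203161 (F = 2 - 1950806/(1625288/780936) = 2 - 1950806/(1625288*(1/780936)) = 2 - 1950806/203161/97617 = 2 - 1950806*97617/203161 = 2 - 1*190431829302/203161 = 2 - 190431829302/203161 = -190431422980/203161 ≈ -9.3734e+5)
b(P) = -1116*P
(b(824) + F)/(4039424 + 3312597) = (-1116*824 - 190431422980/203161)/(4039424 + 3312597) = (-919584 - 190431422980/203161)/7352021 = -377255028004/203161*1/7352021 = -377255028004/1493643938381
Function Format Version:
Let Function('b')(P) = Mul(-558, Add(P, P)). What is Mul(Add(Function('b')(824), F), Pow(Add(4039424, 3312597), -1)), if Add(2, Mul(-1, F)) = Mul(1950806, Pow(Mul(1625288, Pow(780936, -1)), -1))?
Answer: Rational(-377255028004, 1493643938381) ≈ -0.25257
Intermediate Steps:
F = Rational(-190431422980, 203161) (F = Add(2, Mul(-1, Mul(1950806, Pow(Mul(1625288, Pow(780936, -1)), -1)))) = Add(2, Mul(-1, Mul(1950806, Pow(Mul(1625288, Rational(1, 780936)), -1)))) = Add(2, Mul(-1, Mul(1950806, Pow(Rational(203161, 97617), -1)))) = Add(2, Mul(-1, Mul(1950806, Rational(97617, 203161)))) = Add(2, Mul(-1, Rational(190431829302, 203161))) = Add(2, Rational(-190431829302, 203161)) = Rational(-190431422980, 203161) ≈ -9.3734e+5)
Function('b')(P) = Mul(-1116, P) (Function('b')(P) = Mul(-558, Mul(2, P)) = Mul(-1116, P))
Mul(Add(Function('b')(824), F), Pow(Add(4039424, 3312597), -1)) = Mul(Add(Mul(-1116, 824), Rational(-190431422980, 203161)), Pow(Add(4039424, 3312597), -1)) = Mul(Add(-919584, Rational(-190431422980, 203161)), Pow(7352021, -1)) = Mul(Rational(-377255028004, 203161), Rational(1, 7352021)) = Rational(-377255028004, 1493643938381)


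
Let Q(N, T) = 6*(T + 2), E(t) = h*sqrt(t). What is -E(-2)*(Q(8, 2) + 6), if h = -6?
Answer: 180*I*sqrt(2) ≈ 254.56*I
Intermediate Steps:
E(t) = -6*sqrt(t)
Q(N, T) = 12 + 6*T (Q(N, T) = 6*(2 + T) = 12 + 6*T)
-E(-2)*(Q(8, 2) + 6) = -(-6*I*sqrt(2))*((12 + 6*2) + 6) = -(-6*I*sqrt(2))*((12 + 12) + 6) = -(-6*I*sqrt(2))*(24 + 6) = -(-6*I*sqrt(2))*30 = -(-180)*I*sqrt(2) = 180*I*sqrt(2)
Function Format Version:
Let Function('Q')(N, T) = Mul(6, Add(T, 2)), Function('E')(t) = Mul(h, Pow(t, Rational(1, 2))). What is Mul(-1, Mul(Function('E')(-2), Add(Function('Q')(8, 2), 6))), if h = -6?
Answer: Mul(180, I, Pow(2, Rational(1, 2))) ≈ Mul(254.56, I)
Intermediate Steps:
Function('E')(t) = Mul(-6, Pow(t, Rational(1, 2)))
Function('Q')(N, T) = Add(12, Mul(6, T)) (Function('Q')(N, T) = Mul(6, Add(2, T)) = Add(12, Mul(6, T)))
Mul(-1, Mul(Function('E')(-2), Add(Function('Q')(8, 2), 6))) = Mul(-1, Mul(Mul(-6, Pow(-2, Rational(1, 2))), Add(Add(12, Mul(6, 2)), 6))) = Mul(-1, Mul(Mul(-6, Mul(I, Pow(2, Rational(1, 2)))), Add(Add(12, 12), 6))) = Mul(-1, Mul(Mul(-6, I, Pow(2, Rational(1, 2))), Add(24, 6))) = Mul(-1, Mul(Mul(-6, I, Pow(2, Rational(1, 2))), 30)) = Mul(-1, Mul(-180, I, Pow(2, Rational(1, 2)))) = Mul(180, I, Pow(2, Rational(1, 2)))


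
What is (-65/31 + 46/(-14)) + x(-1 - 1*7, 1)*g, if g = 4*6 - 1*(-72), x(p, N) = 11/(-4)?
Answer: -58456/217 ≈ -269.38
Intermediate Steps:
x(p, N) = -11/4 (x(p, N) = 11*(-¼) = -11/4)
g = 96 (g = 24 + 72 = 96)
(-65/31 + 46/(-14)) + x(-1 - 1*7, 1)*g = (-65/31 + 46/(-14)) - 11/4*96 = (-65*1/31 + 46*(-1/14)) - 264 = (-65/31 - 23/7) - 264 = -1168/217 - 264 = -58456/217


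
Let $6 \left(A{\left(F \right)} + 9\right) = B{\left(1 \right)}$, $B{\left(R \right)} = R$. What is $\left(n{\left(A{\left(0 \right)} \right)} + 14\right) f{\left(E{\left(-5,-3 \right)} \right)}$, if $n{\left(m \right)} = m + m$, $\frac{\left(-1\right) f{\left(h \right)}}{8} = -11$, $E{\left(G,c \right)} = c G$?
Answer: $- \frac{968}{3} \approx -322.67$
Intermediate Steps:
$E{\left(G,c \right)} = G c$
$f{\left(h \right)} = 88$ ($f{\left(h \right)} = \left(-8\right) \left(-11\right) = 88$)
$A{\left(F \right)} = - \frac{53}{6}$ ($A{\left(F \right)} = -9 + \frac{1}{6} \cdot 1 = -9 + \frac{1}{6} = - \frac{53}{6}$)
$n{\left(m \right)} = 2 m$
$\left(n{\left(A{\left(0 \right)} \right)} + 14\right) f{\left(E{\left(-5,-3 \right)} \right)} = \left(2 \left(- \frac{53}{6}\right) + 14\right) 88 = \left(- \frac{53}{3} + 14\right) 88 = \left(- \frac{11}{3}\right) 88 = - \frac{968}{3}$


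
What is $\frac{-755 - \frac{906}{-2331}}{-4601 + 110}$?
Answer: $\frac{586333}{3489507} \approx 0.16803$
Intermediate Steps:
$\frac{-755 - \frac{906}{-2331}}{-4601 + 110} = \frac{-755 - - \frac{302}{777}}{-4491} = \left(-755 + \frac{302}{777}\right) \left(- \frac{1}{4491}\right) = \left(- \frac{586333}{777}\right) \left(- \frac{1}{4491}\right) = \frac{586333}{3489507}$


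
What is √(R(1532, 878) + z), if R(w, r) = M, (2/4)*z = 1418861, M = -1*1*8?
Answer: √2837714 ≈ 1684.6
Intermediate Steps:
M = -8 (M = -1*8 = -8)
z = 2837722 (z = 2*1418861 = 2837722)
R(w, r) = -8
√(R(1532, 878) + z) = √(-8 + 2837722) = √2837714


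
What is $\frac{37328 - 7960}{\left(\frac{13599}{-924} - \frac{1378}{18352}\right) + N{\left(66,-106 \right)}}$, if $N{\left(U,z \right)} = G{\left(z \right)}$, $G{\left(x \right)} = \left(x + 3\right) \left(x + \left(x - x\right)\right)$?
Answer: $\frac{20750019136}{7703682981} \approx 2.6935$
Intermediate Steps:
$G{\left(x \right)} = x \left(3 + x\right)$ ($G{\left(x \right)} = \left(3 + x\right) \left(x + 0\right) = \left(3 + x\right) x = x \left(3 + x\right)$)
$N{\left(U,z \right)} = z \left(3 + z\right)$
$\frac{37328 - 7960}{\left(\frac{13599}{-924} - \frac{1378}{18352}\right) + N{\left(66,-106 \right)}} = \frac{37328 - 7960}{\left(\frac{13599}{-924} - \frac{1378}{18352}\right) - 106 \left(3 - 106\right)} = \frac{29368}{\left(13599 \left(- \frac{1}{924}\right) - \frac{689}{9176}\right) - -10918} = \frac{29368}{\left(- \frac{4533}{308} - \frac{689}{9176}\right) + 10918} = \frac{29368}{- \frac{10451755}{706552} + 10918} = \frac{29368}{\frac{7703682981}{706552}} = 29368 \cdot \frac{706552}{7703682981} = \frac{20750019136}{7703682981}$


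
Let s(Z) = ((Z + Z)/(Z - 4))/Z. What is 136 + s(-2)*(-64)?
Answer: 472/3 ≈ 157.33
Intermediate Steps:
s(Z) = 2/(-4 + Z) (s(Z) = ((2*Z)/(-4 + Z))/Z = (2*Z/(-4 + Z))/Z = 2/(-4 + Z))
136 + s(-2)*(-64) = 136 + (2/(-4 - 2))*(-64) = 136 + (2/(-6))*(-64) = 136 + (2*(-1/6))*(-64) = 136 - 1/3*(-64) = 136 + 64/3 = 472/3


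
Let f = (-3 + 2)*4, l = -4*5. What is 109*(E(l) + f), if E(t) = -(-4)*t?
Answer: -9156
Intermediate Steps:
l = -20
E(t) = 4*t
f = -4 (f = -1*4 = -4)
109*(E(l) + f) = 109*(4*(-20) - 4) = 109*(-80 - 4) = 109*(-84) = -9156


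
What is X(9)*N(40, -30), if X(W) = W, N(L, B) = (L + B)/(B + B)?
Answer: -3/2 ≈ -1.5000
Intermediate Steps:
N(L, B) = (B + L)/(2*B) (N(L, B) = (B + L)/((2*B)) = (B + L)*(1/(2*B)) = (B + L)/(2*B))
X(9)*N(40, -30) = 9*((½)*(-30 + 40)/(-30)) = 9*((½)*(-1/30)*10) = 9*(-⅙) = -3/2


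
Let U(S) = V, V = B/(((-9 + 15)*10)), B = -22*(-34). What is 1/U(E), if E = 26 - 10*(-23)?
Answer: 15/187 ≈ 0.080214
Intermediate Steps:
E = 256 (E = 26 + 230 = 256)
B = 748
V = 187/15 (V = 748/(((-9 + 15)*10)) = 748/((6*10)) = 748/60 = 748*(1/60) = 187/15 ≈ 12.467)
U(S) = 187/15
1/U(E) = 1/(187/15) = 15/187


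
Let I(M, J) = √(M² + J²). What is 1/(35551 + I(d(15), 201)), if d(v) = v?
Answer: 35551/1263832975 - 3*√4514/1263832975 ≈ 2.7970e-5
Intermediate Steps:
I(M, J) = √(J² + M²)
1/(35551 + I(d(15), 201)) = 1/(35551 + √(201² + 15²)) = 1/(35551 + √(40401 + 225)) = 1/(35551 + √40626) = 1/(35551 + 3*√4514)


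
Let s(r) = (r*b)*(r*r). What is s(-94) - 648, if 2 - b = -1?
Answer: -2492400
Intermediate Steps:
b = 3 (b = 2 - 1*(-1) = 2 + 1 = 3)
s(r) = 3*r**3 (s(r) = (r*3)*(r*r) = (3*r)*r**2 = 3*r**3)
s(-94) - 648 = 3*(-94)**3 - 648 = 3*(-830584) - 648 = -2491752 - 648 = -2492400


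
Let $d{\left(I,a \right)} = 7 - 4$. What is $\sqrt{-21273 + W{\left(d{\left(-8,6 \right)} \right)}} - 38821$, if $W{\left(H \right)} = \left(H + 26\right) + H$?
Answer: $-38821 + i \sqrt{21241} \approx -38821.0 + 145.74 i$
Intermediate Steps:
$d{\left(I,a \right)} = 3$ ($d{\left(I,a \right)} = 7 - 4 = 3$)
$W{\left(H \right)} = 26 + 2 H$ ($W{\left(H \right)} = \left(26 + H\right) + H = 26 + 2 H$)
$\sqrt{-21273 + W{\left(d{\left(-8,6 \right)} \right)}} - 38821 = \sqrt{-21273 + \left(26 + 2 \cdot 3\right)} - 38821 = \sqrt{-21273 + \left(26 + 6\right)} - 38821 = \sqrt{-21273 + 32} - 38821 = \sqrt{-21241} - 38821 = i \sqrt{21241} - 38821 = -38821 + i \sqrt{21241}$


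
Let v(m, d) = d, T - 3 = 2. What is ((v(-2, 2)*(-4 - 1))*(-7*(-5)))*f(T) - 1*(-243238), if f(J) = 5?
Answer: 241488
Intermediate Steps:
T = 5 (T = 3 + 2 = 5)
((v(-2, 2)*(-4 - 1))*(-7*(-5)))*f(T) - 1*(-243238) = ((2*(-4 - 1))*(-7*(-5)))*5 - 1*(-243238) = ((2*(-5))*35)*5 + 243238 = -10*35*5 + 243238 = -350*5 + 243238 = -1750 + 243238 = 241488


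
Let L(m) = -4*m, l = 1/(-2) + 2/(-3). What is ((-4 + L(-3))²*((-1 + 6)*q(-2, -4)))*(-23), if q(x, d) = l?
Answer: 25760/3 ≈ 8586.7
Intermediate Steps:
l = -7/6 (l = 1*(-½) + 2*(-⅓) = -½ - ⅔ = -7/6 ≈ -1.1667)
q(x, d) = -7/6
((-4 + L(-3))²*((-1 + 6)*q(-2, -4)))*(-23) = ((-4 - 4*(-3))²*((-1 + 6)*(-7/6)))*(-23) = ((-4 + 12)²*(5*(-7/6)))*(-23) = (8²*(-35/6))*(-23) = (64*(-35/6))*(-23) = -1120/3*(-23) = 25760/3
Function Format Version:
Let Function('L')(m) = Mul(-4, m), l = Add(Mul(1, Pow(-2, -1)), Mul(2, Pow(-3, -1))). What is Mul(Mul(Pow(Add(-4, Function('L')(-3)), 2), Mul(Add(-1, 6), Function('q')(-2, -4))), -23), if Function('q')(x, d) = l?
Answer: Rational(25760, 3) ≈ 8586.7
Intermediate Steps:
l = Rational(-7, 6) (l = Add(Mul(1, Rational(-1, 2)), Mul(2, Rational(-1, 3))) = Add(Rational(-1, 2), Rational(-2, 3)) = Rational(-7, 6) ≈ -1.1667)
Function('q')(x, d) = Rational(-7, 6)
Mul(Mul(Pow(Add(-4, Function('L')(-3)), 2), Mul(Add(-1, 6), Function('q')(-2, -4))), -23) = Mul(Mul(Pow(Add(-4, Mul(-4, -3)), 2), Mul(Add(-1, 6), Rational(-7, 6))), -23) = Mul(Mul(Pow(Add(-4, 12), 2), Mul(5, Rational(-7, 6))), -23) = Mul(Mul(Pow(8, 2), Rational(-35, 6)), -23) = Mul(Mul(64, Rational(-35, 6)), -23) = Mul(Rational(-1120, 3), -23) = Rational(25760, 3)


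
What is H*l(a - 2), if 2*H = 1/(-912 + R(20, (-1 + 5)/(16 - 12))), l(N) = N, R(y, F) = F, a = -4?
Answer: 3/911 ≈ 0.0032931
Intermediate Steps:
H = -1/1822 (H = 1/(2*(-912 + (-1 + 5)/(16 - 12))) = 1/(2*(-912 + 4/4)) = 1/(2*(-912 + 4*(¼))) = 1/(2*(-912 + 1)) = (½)/(-911) = (½)*(-1/911) = -1/1822 ≈ -0.00054885)
H*l(a - 2) = -(-4 - 2)/1822 = -1/1822*(-6) = 3/911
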